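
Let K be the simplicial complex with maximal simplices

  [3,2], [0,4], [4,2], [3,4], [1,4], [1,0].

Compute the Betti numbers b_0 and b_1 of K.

K has 5 vertices, 6 edges.
rank ∂_0 = 0, rank ∂_1 = 4 ⇒ b_0 = 5 − 0 − 4 = 1; all invariant factors of ∂_1 are 1 so no torsion. So H_0 ≅ Z.
rank ∂_1 = 4, rank ∂_2 = 0 ⇒ b_1 = 6 − 4 − 0 = 2. So H_1 ≅ Z^2.

b_0 = 1, b_1 = 2.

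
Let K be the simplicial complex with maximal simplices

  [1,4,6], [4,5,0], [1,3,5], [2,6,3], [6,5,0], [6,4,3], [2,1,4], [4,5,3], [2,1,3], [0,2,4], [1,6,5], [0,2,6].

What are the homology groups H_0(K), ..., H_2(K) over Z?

H_0 ≅ Z,  H_1 ≅ Z/2,  H_2 = 0.

K has 7 vertices, 18 edges, 12 triangles.
rank ∂_0 = 0, rank ∂_1 = 6 ⇒ b_0 = 7 − 0 − 6 = 1; all invariant factors of ∂_1 are 1 so no torsion. So H_0 ≅ Z.
rank ∂_1 = 6, rank ∂_2 = 12 ⇒ b_1 = 18 − 6 − 12 = 0; ∂_2 has invariant factor(s) [2] giving torsion. So H_1 ≅ Z/2.
rank ∂_2 = 12, rank ∂_3 = 0 ⇒ b_2 = 12 − 12 − 0 = 0. So H_2 ≅ 0.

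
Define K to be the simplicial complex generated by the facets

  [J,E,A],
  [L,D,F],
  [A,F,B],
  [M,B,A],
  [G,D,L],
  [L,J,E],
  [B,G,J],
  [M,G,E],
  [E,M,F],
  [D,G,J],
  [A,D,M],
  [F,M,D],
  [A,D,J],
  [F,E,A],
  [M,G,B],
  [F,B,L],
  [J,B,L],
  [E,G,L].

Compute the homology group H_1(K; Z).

H_1 ≅ Z ⊕ Z/2Z.

We work with the vertex ordering A < B < D < E < F < G < J < L < M. The simplices of K, each written with vertices in increasing order, are:

  0-simplices (9): A, B, D, E, F, G, J, L, M
  1-simplices (27): AB, AD, AE, AF, AJ, AM, BF, BG, BJ, BL, BM, DF, DG, DJ, DL, DM, EF, EG, EJ, EL, EM, FL, FM, GJ, GL, GM, JL
  2-simplices (18): ABF, ABM, ADJ, ADM, AEF, AEJ, BFL, BGJ, BGM, BJL, DFL, DFM, DGJ, DGL, EFM, EGL, EGM, EJL

Hence C_0 ≅ Z^9, C_1 ≅ Z^27, C_2 ≅ Z^18.

The boundary map ∂_1: C_1 → C_0 sends each edge [p,q] (with p < q) to q − p.
This gives a 9×27 integer matrix of rank 8; reducing to Smith normal form yields diagonal entries (1,1,1,1,1,1,1,1).

The boundary map ∂_2: C_2 → C_1 maps a triangle to the signed sum of its edges. For instance
  ∂AEF = EF − AF + AE,
  ∂EGL = GL − EL + EG.
The 27×18 boundary matrix has rank 18 and Smith normal form diag(1,1,1,1,1,1,1,1,1,1,1,1,1,1,1,1,1,2).

Computing H_k = (kernel of ∂_k) / (image of ∂_{k+1}):

  H_1: rank ker ∂_1 − rank ∂_2 = (27 − 8) − 18 = 1, and ∂_2 has invariant factor 2 > 1, so H_1 = Z ⊕ Z/2Z.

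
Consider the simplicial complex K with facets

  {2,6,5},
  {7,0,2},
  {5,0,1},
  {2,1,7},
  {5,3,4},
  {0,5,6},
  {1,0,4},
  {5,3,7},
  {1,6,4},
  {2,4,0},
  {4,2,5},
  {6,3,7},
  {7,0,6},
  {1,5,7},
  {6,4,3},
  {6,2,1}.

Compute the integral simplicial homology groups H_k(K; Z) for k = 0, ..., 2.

Order the vertices as 0 < 1 < 2 < 3 < 4 < 5 < 6 < 7. Listing each simplex with vertices in this order, K has dimension 2 with simplices:

  0-simplices (8): [0], [1], [2], [3], [4], [5], [6], [7]
  1-simplices (24): (24 of them)
  2-simplices (16): [0,1,4], [0,1,5], [0,2,4], [0,2,7], [0,5,6], [0,6,7], [1,2,6], [1,2,7], [1,4,6], [1,5,7], [2,4,5], [2,5,6], [3,4,5], [3,4,6], [3,5,7], [3,6,7]

Hence C_0 ≅ Z^8, C_1 ≅ Z^24, C_2 ≅ Z^16.

The boundary map ∂_1: C_1 → C_0 maps an edge to its endpoints' difference, ∂[p,q] = q − p. For instance
  ∂[5,6] = [6] − [5].
The resulting 8×24 matrix has rank 7, and its Smith normal form has invariant factors (1,1,1,1,1,1,1).

∂_2: C_2 → C_1 maps a triangle to the signed sum of its edges. For instance
  ∂[3,6,7] = [6,7] − [3,7] + [3,6],
  ∂[3,4,5] = [4,5] − [3,5] + [3,4].
As a 24×16 matrix over Z this has rank 15, with invariant factors (1,1,1,1,1,1,1,1,1,1,1,1,1,1,1).

From H_k ≅ ker(∂_k) / im(∂_{k+1}) we obtain:

  H_0: rank C_0 − rank ∂_1 = 8 − 7 = 1, and the invariant factors of ∂_1 are all 1, so H_0 ≅ Z.
  H_1: rank ker ∂_1 − rank ∂_2 = (24 − 7) − 15 = 2, and the invariant factors of ∂_2 are all 1, so H_1 ≅ Z^2.
  H_2: rank ker ∂_2 − rank ∂_3 = (16 − 15) − 0 = 1, and there is no ∂_3, so H_2 ≅ Z.

As a check, the Euler characteristic is 8 − 24 + 16 = 0, which agrees with 1 − 2 + 1 = 0.
(K is a triangulation of the torus T^2.)

H_0 ≅ Z,  H_1 ≅ Z^2,  H_2 ≅ Z.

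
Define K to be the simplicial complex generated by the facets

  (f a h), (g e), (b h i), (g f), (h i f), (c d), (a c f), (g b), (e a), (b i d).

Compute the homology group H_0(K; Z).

H_0 ≅ Z.

Take the total order a < b < c < d < e < f < g < h < i on the vertex set. Then K (dimension 2) consists of the simplices:

  0-simplices (9): a, b, c, d, e, f, g, h, i
  1-simplices (16): ac, ae, af, ah, bd, bg, bh, bi, cd, cf, di, eg, fg, fh, fi, hi
  2-simplices (5): acf, afh, bdi, bhi, fhi

Hence C_0 ≅ Z^9, C_1 ≅ Z^16, C_2 ≅ Z^5.

∂_1: C_1 → C_0 maps an edge to its endpoints' difference, ∂[p,q] = q − p.
This gives a 9×16 integer matrix of rank 8; reducing to Smith normal form yields diagonal entries (1,1,1,1,1,1,1,1).

The boundary map ∂_2: C_2 → C_1 maps a triangle to the signed sum of its edges. For instance
  ∂bhi = hi − bi + bh,
  ∂bdi = di − bi + bd.
This gives a 16×5 integer matrix of rank 5; reducing to Smith normal form yields diagonal entries (1,1,1,1,1).

From H_k ≅ ker(∂_k) / im(∂_{k+1}) we obtain:

  H_0: rank C_0 − rank ∂_1 = 9 − 8 = 1, and the invariant factors of ∂_1 are all 1, so H_0 = Z.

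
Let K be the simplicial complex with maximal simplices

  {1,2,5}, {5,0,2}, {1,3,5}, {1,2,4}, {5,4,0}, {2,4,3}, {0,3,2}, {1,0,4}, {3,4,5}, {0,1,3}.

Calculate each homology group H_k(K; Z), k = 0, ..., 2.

H_0 ≅ Z,  H_1 ≅ Z/2Z,  H_2 = 0.

Fix the vertex order 0 < 1 < 2 < 3 < 4 < 5 and write every simplex with vertices in increasing order. Then dim K = 2 and the simplices of K are:

  0-simplices (6): [0], [1], [2], [3], [4], [5]
  1-simplices (15): [0,1], [0,2], [0,3], [0,4], [0,5], [1,2], [1,3], [1,4], [1,5], [2,3], [2,4], [2,5], [3,4], [3,5], [4,5]
  2-simplices (10): [0,1,3], [0,1,4], [0,2,3], [0,2,5], [0,4,5], [1,2,4], [1,2,5], [1,3,5], [2,3,4], [3,4,5]

giving chain groups C_0 ≅ Z^6, C_1 ≅ Z^15, C_2 ≅ Z^10.

Boundary ∂_1: C_1 → C_0 sends each edge [p,q] (with p < q) to q − p. For instance
  ∂[1,3] = [3] − [1].
The resulting 6×15 matrix has rank 5, and its Smith normal form has invariant factors (1,1,1,1,1).

Boundary ∂_2: C_2 → C_1 sends each 2-simplex [p,q,r] to [q,r] − [p,r] + [p,q]. For instance
  ∂[0,4,5] = [4,5] − [0,5] + [0,4],
  ∂[0,2,5] = [2,5] − [0,5] + [0,2].
This gives a 15×10 integer matrix of rank 10; reducing to Smith normal form yields diagonal entries (1,1,1,1,1,1,1,1,1,2).

Reading off H_k = ker ∂_k / im ∂_{k+1}:

  H_0: rank C_0 − rank ∂_1 = 6 − 5 = 1, and the invariant factors of ∂_1 are all 1, so H_0 = Z.
  H_1: rank ker ∂_1 − rank ∂_2 = (15 − 5) − 10 = 0, and ∂_2 has invariant factor 2 > 1, so H_1 = Z/2Z.
  H_2: rank ker ∂_2 − rank ∂_3 = (10 − 10) − 0 = 0, and there is no ∂_3, so H_2 = 0.

As a check, the Euler characteristic is 6 − 15 + 10 = 1, which agrees with 1 − 0 + 0 = 1.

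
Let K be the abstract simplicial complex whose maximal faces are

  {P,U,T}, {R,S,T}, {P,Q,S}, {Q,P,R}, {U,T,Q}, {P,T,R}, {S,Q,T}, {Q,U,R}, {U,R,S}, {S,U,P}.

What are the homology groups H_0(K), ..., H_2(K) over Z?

Order the vertices as P < Q < R < S < T < U. Listing each simplex with vertices in this order, K has dimension 2 with simplices:

  0-simplices (6): P, Q, R, S, T, U
  1-simplices (15): PQ, PR, PS, PT, PU, QR, QS, QT, QU, RS, RT, RU, ST, SU, TU
  2-simplices (10): PQR, PQS, PRT, PSU, PTU, QRU, QST, QTU, RST, RSU

Hence C_0 ≅ Z^6, C_1 ≅ Z^15, C_2 ≅ Z^10.

∂_1: C_1 → C_0 is given by ∂[p,q] = [q] − [p].
The 6×15 boundary matrix has rank 5 and Smith normal form diag(1,1,1,1,1).

The boundary map ∂_2: C_2 → C_1 sends each 2-simplex [p,q,r] to [q,r] − [p,r] + [p,q]. For instance
  ∂QRU = RU − QU + QR,
  ∂PQR = QR − PR + PQ.
The resulting 15×10 matrix has rank 10, and its Smith normal form has invariant factors (1,1,1,1,1,1,1,1,1,2).

Computing H_k = (kernel of ∂_k) / (image of ∂_{k+1}):

  H_0: rank C_0 − rank ∂_1 = 6 − 5 = 1, and the invariant factors of ∂_1 are all 1, so H_0 ≅ Z.
  H_1: rank ker ∂_1 − rank ∂_2 = (15 − 5) − 10 = 0, and ∂_2 has invariant factor 2 > 1, so H_1 ≅ Z/2Z.
  H_2: rank ker ∂_2 − rank ∂_3 = (10 − 10) − 0 = 0, and there is no ∂_3, so H_2 ≅ 0.

As a check, the Euler characteristic is 6 − 15 + 10 = 1, which agrees with 1 − 0 + 0 = 1.

H_0 = Z,  H_1 = Z/2Z,  H_2 = 0.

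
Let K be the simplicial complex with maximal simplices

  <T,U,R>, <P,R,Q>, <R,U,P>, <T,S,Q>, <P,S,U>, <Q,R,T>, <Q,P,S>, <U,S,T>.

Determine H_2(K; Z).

K has 6 vertices, 12 edges, 8 triangles.
rank ∂_2 = 7, rank ∂_3 = 0 ⇒ b_2 = 8 − 7 − 0 = 1. So H_2 = Z.

H_2 ≅ Z.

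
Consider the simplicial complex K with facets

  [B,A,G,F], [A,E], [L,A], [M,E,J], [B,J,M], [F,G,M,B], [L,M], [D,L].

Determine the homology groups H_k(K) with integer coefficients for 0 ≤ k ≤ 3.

We work with the vertex ordering A < B < D < E < F < G < J < L < M. The simplices of K, each written with vertices in increasing order, are:

  0-simplices (9): A, B, D, E, F, G, J, L, M
  1-simplices (17): AB, AE, AF, AG, AL, BF, BG, BJ, BM, DL, EJ, EM, FG, FM, GM, JM, LM
  2-simplices (9): ABF, ABG, AFG, BFG, BFM, BGM, BJM, EJM, FGM
  3-simplices (2): ABFG, BFGM

Hence C_0 ≅ Z^9, C_1 ≅ Z^17, C_2 ≅ Z^9, C_3 ≅ Z^2.

Boundary ∂_1: C_1 → C_0 sends each edge [p,q] (with p < q) to q − p. For instance
  ∂FG = G − F.
This gives a 9×17 integer matrix of rank 8; reducing to Smith normal form yields diagonal entries (1,1,1,1,1,1,1,1).

Boundary ∂_2: C_2 → C_1 maps a triangle to the signed sum of its edges. For instance
  ∂FGM = GM − FM + FG,
  ∂BJM = JM − BM + BJ.
The 17×9 boundary matrix has rank 7 and Smith normal form diag(1,1,1,1,1,1,1).

Boundary ∂_3: C_3 → C_2 sends each 3-simplex σ to the alternating sum Σ_i (−1)^i (σ with its i-th vertex removed). For instance
  ∂ABFG = BFG − AFG + ABG − ABF,
  ∂BFGM = FGM − BGM + BFM − BFG.
As a 9×2 matrix over Z this has rank 2, with invariant factors (1,1).

Computing H_k = (kernel of ∂_k) / (image of ∂_{k+1}):

  H_0: rank C_0 − rank ∂_1 = 9 − 8 = 1, and the invariant factors of ∂_1 are all 1, so H_0 = Z.
  H_1: rank ker ∂_1 − rank ∂_2 = (17 − 8) − 7 = 2, and the invariant factors of ∂_2 are all 1, so H_1 = Z^2.
  H_2: rank ker ∂_2 − rank ∂_3 = (9 − 7) − 2 = 0, and the invariant factors of ∂_3 are all 1, so H_2 = 0.
  H_3: rank ker ∂_3 − rank ∂_4 = (2 − 2) − 0 = 0, and there is no ∂_4, so H_3 = 0.

As a check, the Euler characteristic is 9 − 17 + 9 − 2 = -1, which agrees with 1 − 2 + 0 − 0 = -1.

H_0 ≅ Z,  H_1 ≅ Z^2,  H_2 = 0,  H_3 = 0.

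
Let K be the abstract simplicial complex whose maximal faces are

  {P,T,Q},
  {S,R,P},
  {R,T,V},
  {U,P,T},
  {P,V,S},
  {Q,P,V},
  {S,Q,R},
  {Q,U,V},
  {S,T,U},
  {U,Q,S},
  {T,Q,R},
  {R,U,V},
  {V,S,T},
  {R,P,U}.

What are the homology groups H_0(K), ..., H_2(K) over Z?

Take the total order P < Q < R < S < T < U < V on the vertex set. Then K (dimension 2) consists of the simplices:

  0-simplices (7): P, Q, R, S, T, U, V
  1-simplices (21): PQ, PR, PS, PT, PU, PV, QR, QS, QT, QU, QV, RS, RT, RU, RV, ST, SU, SV, TU, TV, UV
  2-simplices (14): PQT, PQV, PRS, PRU, PSV, PTU, QRS, QRT, QSU, QUV, RTV, RUV, STU, STV

so the chain groups are C_0 ≅ Z^7, C_1 ≅ Z^21, C_2 ≅ Z^14.

∂_1: C_1 → C_0 maps an edge to its endpoints' difference, ∂[p,q] = q − p.
The resulting 7×21 matrix has rank 6, and its Smith normal form has invariant factors (1,1,1,1,1,1).

∂_2: C_2 → C_1 sends each 2-simplex [p,q,r] to [q,r] − [p,r] + [p,q]. For instance
  ∂QRS = RS − QS + QR,
  ∂QUV = UV − QV + QU.
As a 21×14 matrix over Z this has rank 13, with invariant factors (1,1,1,1,1,1,1,1,1,1,1,1,1).

Computing H_k = (kernel of ∂_k) / (image of ∂_{k+1}):

  H_0: rank C_0 − rank ∂_1 = 7 − 6 = 1, and the invariant factors of ∂_1 are all 1, so H_0 ≅ Z.
  H_1: rank ker ∂_1 − rank ∂_2 = (21 − 6) − 13 = 2, and the invariant factors of ∂_2 are all 1, so H_1 ≅ Z^2.
  H_2: rank ker ∂_2 − rank ∂_3 = (14 − 13) − 0 = 1, and there is no ∂_3, so H_2 ≅ Z.

As a check, the Euler characteristic is 7 − 21 + 14 = 0, which agrees with 1 − 2 + 1 = 0.

H_0 ≅ Z,  H_1 ≅ Z^2,  H_2 ≅ Z.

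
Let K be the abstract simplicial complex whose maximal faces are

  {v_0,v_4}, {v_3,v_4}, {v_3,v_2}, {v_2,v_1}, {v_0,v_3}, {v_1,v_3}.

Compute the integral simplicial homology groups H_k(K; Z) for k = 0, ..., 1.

H_0 ≅ Z,  H_1 ≅ Z^2.

Fix the vertex order v_0 < v_1 < v_2 < v_3 < v_4 and write every simplex with vertices in increasing order. Then dim K = 1 and the simplices of K are:

  0-simplices (5): [v_0], [v_1], [v_2], [v_3], [v_4]
  1-simplices (6): [v_0,v_3], [v_0,v_4], [v_1,v_2], [v_1,v_3], [v_2,v_3], [v_3,v_4]

so the chain groups are C_0 ≅ Z^5, C_1 ≅ Z^6.

Boundary ∂_1: C_1 → C_0 sends each edge [p,q] (with p < q) to q − p.
As a 5×6 matrix over Z this has rank 4, with invariant factors (1,1,1,1).

Computing H_k = (kernel of ∂_k) / (image of ∂_{k+1}):

  H_0: rank C_0 − rank ∂_1 = 5 − 4 = 1, and the invariant factors of ∂_1 are all 1, so H_0 ≅ Z.
  H_1: rank ker ∂_1 − rank ∂_2 = (6 − 4) − 0 = 2, and there is no ∂_2, so H_1 ≅ Z^2.

As a check, the Euler characteristic is 5 − 6 = -1, which agrees with 1 − 2 = -1.
(K is a triangulation of a wedge of 2 circles.)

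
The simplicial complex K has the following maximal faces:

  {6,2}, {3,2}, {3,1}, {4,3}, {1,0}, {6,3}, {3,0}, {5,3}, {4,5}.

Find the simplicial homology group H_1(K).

Order the vertices as 0 < 1 < 2 < 3 < 4 < 5 < 6. Listing each simplex with vertices in this order, K has dimension 1 with simplices:

  0-simplices (7): [0], [1], [2], [3], [4], [5], [6]
  1-simplices (9): [0,1], [0,3], [1,3], [2,3], [2,6], [3,4], [3,5], [3,6], [4,5]

so the chain groups are C_0 ≅ Z^7, C_1 ≅ Z^9.

The boundary map ∂_1: C_1 → C_0 sends each edge [p,q] (with p < q) to q − p.
This gives a 7×9 integer matrix of rank 6; reducing to Smith normal form yields diagonal entries (1,1,1,1,1,1).

From H_k ≅ ker(∂_k) / im(∂_{k+1}) we obtain:

  H_1: rank ker ∂_1 − rank ∂_2 = (9 − 6) − 0 = 3, and there is no ∂_2, so H_1 ≅ Z^3.

H_1 = Z^3.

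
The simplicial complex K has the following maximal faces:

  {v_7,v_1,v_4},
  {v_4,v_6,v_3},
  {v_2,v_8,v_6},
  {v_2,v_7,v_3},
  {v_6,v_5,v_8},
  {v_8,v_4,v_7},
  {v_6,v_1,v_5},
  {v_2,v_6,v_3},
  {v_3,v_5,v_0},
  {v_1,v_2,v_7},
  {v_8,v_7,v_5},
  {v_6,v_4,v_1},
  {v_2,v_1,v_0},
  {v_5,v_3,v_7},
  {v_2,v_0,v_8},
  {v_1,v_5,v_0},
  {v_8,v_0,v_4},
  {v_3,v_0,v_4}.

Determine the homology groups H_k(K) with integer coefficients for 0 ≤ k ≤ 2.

Order the vertices as v_0 < v_1 < v_2 < v_3 < v_4 < v_5 < v_6 < v_7 < v_8. Listing each simplex with vertices in this order, K has dimension 2 with simplices:

  0-simplices (9): [v_0], [v_1], [v_2], [v_3], [v_4], [v_5], [v_6], [v_7], [v_8]
  1-simplices (27): (27 of them)
  2-simplices (18): (18 of them)

giving chain groups C_0 ≅ Z^9, C_1 ≅ Z^27, C_2 ≅ Z^18.

Boundary ∂_1: C_1 → C_0 sends each edge [p,q] (with p < q) to q − p. For instance
  ∂[v_0,v_8] = [v_8] − [v_0].
The 9×27 boundary matrix has rank 8 and Smith normal form diag(1,1,1,1,1,1,1,1).

The boundary map ∂_2: C_2 → C_1 maps a triangle to the signed sum of its edges. For instance
  ∂[v_1,v_4,v_6] = [v_4,v_6] − [v_1,v_6] + [v_1,v_4],
  ∂[v_0,v_3,v_5] = [v_3,v_5] − [v_0,v_5] + [v_0,v_3].
The resulting 27×18 matrix has rank 17, and its Smith normal form has invariant factors (1,1,1,1,1,1,1,1,1,1,1,1,1,1,1,1,1).

Reading off H_k = ker ∂_k / im ∂_{k+1}:

  H_0: rank C_0 − rank ∂_1 = 9 − 8 = 1, and the invariant factors of ∂_1 are all 1, so H_0 ≅ Z.
  H_1: rank ker ∂_1 − rank ∂_2 = (27 − 8) − 17 = 2, and the invariant factors of ∂_2 are all 1, so H_1 ≅ Z^2.
  H_2: rank ker ∂_2 − rank ∂_3 = (18 − 17) − 0 = 1, and there is no ∂_3, so H_2 ≅ Z.

As a check, the Euler characteristic is 9 − 27 + 18 = 0, which agrees with 1 − 2 + 1 = 0.

H_0 = Z,  H_1 = Z^2,  H_2 = Z.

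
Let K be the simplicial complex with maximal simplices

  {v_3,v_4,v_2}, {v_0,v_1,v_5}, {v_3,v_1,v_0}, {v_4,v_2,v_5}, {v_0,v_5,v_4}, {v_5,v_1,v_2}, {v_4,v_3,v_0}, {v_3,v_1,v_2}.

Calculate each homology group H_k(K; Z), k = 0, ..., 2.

H_0 ≅ Z,  H_1 = 0,  H_2 ≅ Z.

Fix the vertex order v_0 < v_1 < v_2 < v_3 < v_4 < v_5 and write every simplex with vertices in increasing order. Then dim K = 2 and the simplices of K are:

  0-simplices (6): [v_0], [v_1], [v_2], [v_3], [v_4], [v_5]
  1-simplices (12): [v_0,v_1], [v_0,v_3], [v_0,v_4], [v_0,v_5], [v_1,v_2], [v_1,v_3], [v_1,v_5], [v_2,v_3], [v_2,v_4], [v_2,v_5], [v_3,v_4], [v_4,v_5]
  2-simplices (8): [v_0,v_1,v_3], [v_0,v_1,v_5], [v_0,v_3,v_4], [v_0,v_4,v_5], [v_1,v_2,v_3], [v_1,v_2,v_5], [v_2,v_3,v_4], [v_2,v_4,v_5]

Hence C_0 ≅ Z^6, C_1 ≅ Z^12, C_2 ≅ Z^8.

The boundary map ∂_1: C_1 → C_0 maps an edge to its endpoints' difference, ∂[p,q] = q − p.
As a 6×12 matrix over Z this has rank 5, with invariant factors (1,1,1,1,1).

The boundary map ∂_2: C_2 → C_1 sends each 2-simplex [p,q,r] to [q,r] − [p,r] + [p,q]. For instance
  ∂[v_0,v_1,v_5] = [v_1,v_5] − [v_0,v_5] + [v_0,v_1],
  ∂[v_1,v_2,v_3] = [v_2,v_3] − [v_1,v_3] + [v_1,v_2].
This gives a 12×8 integer matrix of rank 7; reducing to Smith normal form yields diagonal entries (1,1,1,1,1,1,1).

Now H_k = ker ∂_k / im ∂_{k+1}, so:

  H_0: rank C_0 − rank ∂_1 = 6 − 5 = 1, and the invariant factors of ∂_1 are all 1, so H_0 ≅ Z.
  H_1: rank ker ∂_1 − rank ∂_2 = (12 − 5) − 7 = 0, and the invariant factors of ∂_2 are all 1, so H_1 ≅ 0.
  H_2: rank ker ∂_2 − rank ∂_3 = (8 − 7) − 0 = 1, and there is no ∂_3, so H_2 ≅ Z.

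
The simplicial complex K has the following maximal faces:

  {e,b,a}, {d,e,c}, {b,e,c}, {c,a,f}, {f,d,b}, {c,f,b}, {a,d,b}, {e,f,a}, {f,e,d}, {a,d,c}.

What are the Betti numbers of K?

Take the total order a < b < c < d < e < f on the vertex set. Then K (dimension 2) consists of the simplices:

  0-simplices (6): a, b, c, d, e, f
  1-simplices (15): ab, ac, ad, ae, af, bc, bd, be, bf, cd, ce, cf, de, df, ef
  2-simplices (10): abd, abe, acd, acf, aef, bce, bcf, bdf, cde, def

Hence C_0 ≅ Z^6, C_1 ≅ Z^15, C_2 ≅ Z^10.

∂_1: C_1 → C_0 sends each edge [p,q] (with p < q) to q − p.
This gives a 6×15 integer matrix of rank 5; reducing to Smith normal form yields diagonal entries (1,1,1,1,1).

∂_2: C_2 → C_1 acts by ∂[p,q,r] = [q,r] − [p,r] + [p,q]. For instance
  ∂bdf = df − bf + bd,
  ∂bce = ce − be + bc.
This gives a 15×10 integer matrix of rank 10; reducing to Smith normal form yields diagonal entries (1,1,1,1,1,1,1,1,1,2).

Now H_k = ker ∂_k / im ∂_{k+1}, so:

  H_0: rank C_0 − rank ∂_1 = 6 − 5 = 1, and the invariant factors of ∂_1 are all 1, so H_0 ≅ Z.
  H_1: rank ker ∂_1 − rank ∂_2 = (15 − 5) − 10 = 0, and ∂_2 has invariant factor 2 > 1, so H_1 ≅ Z_2.
  H_2: rank ker ∂_2 − rank ∂_3 = (10 − 10) − 0 = 0, and there is no ∂_3, so H_2 ≅ 0.

Hence the Betti numbers are b_0 = 1, b_1 = 0, b_2 = 0.

b_0 = 1, b_1 = 0, b_2 = 0.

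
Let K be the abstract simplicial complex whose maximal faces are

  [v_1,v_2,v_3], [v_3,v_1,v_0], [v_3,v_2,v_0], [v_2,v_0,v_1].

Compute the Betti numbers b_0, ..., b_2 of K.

b_0 = 1, b_1 = 0, b_2 = 1.

Fix the vertex order v_0 < v_1 < v_2 < v_3 and write every simplex with vertices in increasing order. Then dim K = 2 and the simplices of K are:

  0-simplices (4): [v_0], [v_1], [v_2], [v_3]
  1-simplices (6): [v_0,v_1], [v_0,v_2], [v_0,v_3], [v_1,v_2], [v_1,v_3], [v_2,v_3]
  2-simplices (4): [v_0,v_1,v_2], [v_0,v_1,v_3], [v_0,v_2,v_3], [v_1,v_2,v_3]

Hence C_0 ≅ Z^4, C_1 ≅ Z^6, C_2 ≅ Z^4.

∂_1: C_1 → C_0 maps an edge to its endpoints' difference, ∂[p,q] = q − p. For instance
  ∂[v_1,v_2] = [v_2] − [v_1].
This gives a 4×6 integer matrix of rank 3; reducing to Smith normal form yields diagonal entries (1,1,1).

∂_2: C_2 → C_1 sends each 2-simplex [p,q,r] to [q,r] − [p,r] + [p,q]. For instance
  ∂[v_0,v_1,v_2] = [v_1,v_2] − [v_0,v_2] + [v_0,v_1],
  ∂[v_0,v_2,v_3] = [v_2,v_3] − [v_0,v_3] + [v_0,v_2].
As a 6×4 matrix over Z this has rank 3, with invariant factors (1,1,1).

Reading off H_k = ker ∂_k / im ∂_{k+1}:

  H_0: rank C_0 − rank ∂_1 = 4 − 3 = 1, and the invariant factors of ∂_1 are all 1, so H_0 = Z.
  H_1: rank ker ∂_1 − rank ∂_2 = (6 − 3) − 3 = 0, and the invariant factors of ∂_2 are all 1, so H_1 = 0.
  H_2: rank ker ∂_2 − rank ∂_3 = (4 − 3) − 0 = 1, and there is no ∂_3, so H_2 = Z.

Hence the Betti numbers are b_0 = 1, b_1 = 0, b_2 = 1.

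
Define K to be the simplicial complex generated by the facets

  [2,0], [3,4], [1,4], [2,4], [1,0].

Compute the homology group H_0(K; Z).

Take the total order 0 < 1 < 2 < 3 < 4 on the vertex set. Then K (dimension 1) consists of the simplices:

  0-simplices (5): [0], [1], [2], [3], [4]
  1-simplices (5): [0,1], [0,2], [1,4], [2,4], [3,4]

so the chain groups are C_0 ≅ Z^5, C_1 ≅ Z^5.

The boundary map ∂_1: C_1 → C_0 sends each edge [p,q] (with p < q) to q − p. For instance
  ∂[0,2] = [2] − [0].
This gives a 5×5 integer matrix of rank 4; reducing to Smith normal form yields diagonal entries (1,1,1,1).

Reading off H_k = ker ∂_k / im ∂_{k+1}:

  H_0: rank C_0 − rank ∂_1 = 5 − 4 = 1, and the invariant factors of ∂_1 are all 1, so H_0 ≅ Z.

H_0 = Z.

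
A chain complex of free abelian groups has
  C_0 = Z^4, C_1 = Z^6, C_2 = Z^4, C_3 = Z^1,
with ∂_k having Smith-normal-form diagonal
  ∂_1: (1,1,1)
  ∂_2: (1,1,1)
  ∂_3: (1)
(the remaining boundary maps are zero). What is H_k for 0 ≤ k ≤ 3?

H_0: b_0 = 4 − 0 − 3 = 1; torsion from ∂_1 factors > 1: none. So H_0 = Z.
H_1: b_1 = 6 − 3 − 3 = 0; torsion from ∂_2 factors > 1: none. So H_1 = 0.
H_2: b_2 = 4 − 3 − 1 = 0; torsion from ∂_3 factors > 1: none. So H_2 = 0.
H_3: b_3 = 1 − 1 − 0 = 0; torsion from ∂_4 factors > 1: none. So H_3 = 0.

H_0 = Z,  H_1 = 0,  H_2 = 0,  H_3 = 0.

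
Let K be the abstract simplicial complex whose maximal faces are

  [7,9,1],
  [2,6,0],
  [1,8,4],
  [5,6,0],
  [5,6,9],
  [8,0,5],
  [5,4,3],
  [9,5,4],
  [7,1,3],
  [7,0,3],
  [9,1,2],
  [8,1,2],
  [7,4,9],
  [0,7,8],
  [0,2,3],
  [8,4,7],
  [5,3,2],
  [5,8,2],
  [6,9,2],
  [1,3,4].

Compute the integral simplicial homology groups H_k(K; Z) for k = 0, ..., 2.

Take the total order 0 < 1 < 2 < 3 < 4 < 5 < 6 < 7 < 8 < 9 on the vertex set. Then K (dimension 2) consists of the simplices:

  0-simplices (10): [0], [1], [2], [3], [4], [5], [6], [7], [8], [9]
  1-simplices (30): (30 of them)
  2-simplices (20): (20 of them)

giving chain groups C_0 ≅ Z^10, C_1 ≅ Z^30, C_2 ≅ Z^20.

The boundary map ∂_1: C_1 → C_0 maps an edge to its endpoints' difference, ∂[p,q] = q − p.
The 10×30 boundary matrix has rank 9 and Smith normal form diag(1,1,1,1,1,1,1,1,1).

∂_2: C_2 → C_1 acts by ∂[p,q,r] = [q,r] − [p,r] + [p,q]. For instance
  ∂[1,3,4] = [3,4] − [1,4] + [1,3],
  ∂[1,4,8] = [4,8] − [1,8] + [1,4].
The 30×20 boundary matrix has rank 20 and Smith normal form diag(1,1,1,1,1,1,1,1,1,1,1,1,1,1,1,1,1,1,1,2).

Reading off H_k = ker ∂_k / im ∂_{k+1}:

  H_0: rank C_0 − rank ∂_1 = 10 − 9 = 1, and the invariant factors of ∂_1 are all 1, so H_0 ≅ Z.
  H_1: rank ker ∂_1 − rank ∂_2 = (30 − 9) − 20 = 1, and ∂_2 has invariant factor 2 > 1, so H_1 ≅ Z ⊕ Z/2.
  H_2: rank ker ∂_2 − rank ∂_3 = (20 − 20) − 0 = 0, and there is no ∂_3, so H_2 ≅ 0.

H_0 = Z,  H_1 = Z ⊕ Z/2,  H_2 = 0.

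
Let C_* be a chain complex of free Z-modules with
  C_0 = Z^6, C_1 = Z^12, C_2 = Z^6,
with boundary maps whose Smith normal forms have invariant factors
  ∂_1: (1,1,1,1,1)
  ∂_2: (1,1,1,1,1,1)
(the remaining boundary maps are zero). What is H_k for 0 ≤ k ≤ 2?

H_0: b_0 = 6 − 0 − 5 = 1; torsion from ∂_1 factors > 1: none. So H_0 = Z.
H_1: b_1 = 12 − 5 − 6 = 1; torsion from ∂_2 factors > 1: none. So H_1 = Z.
H_2: b_2 = 6 − 6 − 0 = 0; torsion from ∂_3 factors > 1: none. So H_2 = 0.

H_0 = Z,  H_1 = Z,  H_2 = 0.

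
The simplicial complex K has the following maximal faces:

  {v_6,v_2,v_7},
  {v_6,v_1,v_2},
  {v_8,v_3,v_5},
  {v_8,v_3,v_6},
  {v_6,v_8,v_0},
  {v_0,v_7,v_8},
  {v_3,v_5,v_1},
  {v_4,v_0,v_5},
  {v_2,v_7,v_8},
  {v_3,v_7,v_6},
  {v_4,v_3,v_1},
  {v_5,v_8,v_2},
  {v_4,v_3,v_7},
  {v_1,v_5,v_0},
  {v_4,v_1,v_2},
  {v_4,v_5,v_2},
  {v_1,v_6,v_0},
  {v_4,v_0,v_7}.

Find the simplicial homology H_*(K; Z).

Fix the vertex order v_0 < v_1 < v_2 < v_3 < v_4 < v_5 < v_6 < v_7 < v_8 and write every simplex with vertices in increasing order. Then dim K = 2 and the simplices of K are:

  0-simplices (9): [v_0], [v_1], [v_2], [v_3], [v_4], [v_5], [v_6], [v_7], [v_8]
  1-simplices (27): (27 of them)
  2-simplices (18): (18 of them)

giving chain groups C_0 ≅ Z^9, C_1 ≅ Z^27, C_2 ≅ Z^18.

The boundary map ∂_1: C_1 → C_0 is given by ∂[p,q] = [q] − [p].
The 9×27 boundary matrix has rank 8 and Smith normal form diag(1,1,1,1,1,1,1,1).

∂_2: C_2 → C_1 sends each 2-simplex [p,q,r] to [q,r] − [p,r] + [p,q]. For instance
  ∂[v_1,v_3,v_5] = [v_3,v_5] − [v_1,v_5] + [v_1,v_3],
  ∂[v_3,v_4,v_7] = [v_4,v_7] − [v_3,v_7] + [v_3,v_4].
The 27×18 boundary matrix has rank 18 and Smith normal form diag(1,1,1,1,1,1,1,1,1,1,1,1,1,1,1,1,1,2).

From H_k ≅ ker(∂_k) / im(∂_{k+1}) we obtain:

  H_0: rank C_0 − rank ∂_1 = 9 − 8 = 1, and the invariant factors of ∂_1 are all 1, so H_0 ≅ Z.
  H_1: rank ker ∂_1 − rank ∂_2 = (27 − 8) − 18 = 1, and ∂_2 has invariant factor 2 > 1, so H_1 ≅ Z ⊕ Z/2Z.
  H_2: rank ker ∂_2 − rank ∂_3 = (18 − 18) − 0 = 0, and there is no ∂_3, so H_2 ≅ 0.

H_0 = Z,  H_1 = Z ⊕ Z/2Z,  H_2 = 0.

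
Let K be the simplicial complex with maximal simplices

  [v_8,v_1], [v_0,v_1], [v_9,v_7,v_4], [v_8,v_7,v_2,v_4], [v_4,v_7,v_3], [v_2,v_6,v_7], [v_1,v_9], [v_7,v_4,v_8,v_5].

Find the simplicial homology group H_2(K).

H_2 ≅ 0.

Fix the vertex order v_0 < v_1 < v_2 < v_3 < v_4 < v_5 < v_6 < v_7 < v_8 < v_9 and write every simplex with vertices in increasing order. Then dim K = 3 and the simplices of K are:

  0-simplices (10): [v_0], [v_1], [v_2], [v_3], [v_4], [v_5], [v_6], [v_7], [v_8], [v_9]
  1-simplices (18): (18 of them)
  2-simplices (10): [v_2,v_4,v_7], [v_2,v_4,v_8], [v_2,v_6,v_7], [v_2,v_7,v_8], [v_3,v_4,v_7], [v_4,v_5,v_7], [v_4,v_5,v_8], [v_4,v_7,v_8], [v_4,v_7,v_9], [v_5,v_7,v_8]
  3-simplices (2): [v_2,v_4,v_7,v_8], [v_4,v_5,v_7,v_8]

giving chain groups C_0 ≅ Z^10, C_1 ≅ Z^18, C_2 ≅ Z^10, C_3 ≅ Z^2.

Boundary ∂_1: C_1 → C_0 maps an edge to its endpoints' difference, ∂[p,q] = q − p. For instance
  ∂[v_5,v_8] = [v_8] − [v_5].
The resulting 10×18 matrix has rank 9, and its Smith normal form has invariant factors (1,1,1,1,1,1,1,1,1).

Boundary ∂_2: C_2 → C_1 acts by ∂[p,q,r] = [q,r] − [p,r] + [p,q]. For instance
  ∂[v_4,v_5,v_8] = [v_5,v_8] − [v_4,v_8] + [v_4,v_5],
  ∂[v_5,v_7,v_8] = [v_7,v_8] − [v_5,v_8] + [v_5,v_7].
The resulting 18×10 matrix has rank 8, and its Smith normal form has invariant factors (1,1,1,1,1,1,1,1).

∂_3: C_3 → C_2 sends each 3-simplex σ to the alternating sum Σ_i (−1)^i (σ with its i-th vertex removed). For instance
  ∂[v_2,v_4,v_7,v_8] = [v_4,v_7,v_8] − [v_2,v_7,v_8] + [v_2,v_4,v_8] − [v_2,v_4,v_7],
  ∂[v_4,v_5,v_7,v_8] = [v_5,v_7,v_8] − [v_4,v_7,v_8] + [v_4,v_5,v_8] − [v_4,v_5,v_7].
The 10×2 boundary matrix has rank 2 and Smith normal form diag(1,1).

Computing H_k = (kernel of ∂_k) / (image of ∂_{k+1}):

  H_2: rank ker ∂_2 − rank ∂_3 = (10 − 8) − 2 = 0, and the invariant factors of ∂_3 are all 1, so H_2 = 0.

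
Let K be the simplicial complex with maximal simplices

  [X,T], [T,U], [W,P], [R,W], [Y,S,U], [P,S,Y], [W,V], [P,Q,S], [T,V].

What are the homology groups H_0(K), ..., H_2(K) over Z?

H_0 ≅ Z,  H_1 ≅ Z,  H_2 = 0.

K has 10 vertices, 13 edges, 3 triangles.
rank ∂_0 = 0, rank ∂_1 = 9 ⇒ b_0 = 10 − 0 − 9 = 1; all invariant factors of ∂_1 are 1 so no torsion. So H_0 = Z.
rank ∂_1 = 9, rank ∂_2 = 3 ⇒ b_1 = 13 − 9 − 3 = 1; all invariant factors of ∂_2 are 1 so no torsion. So H_1 = Z.
rank ∂_2 = 3, rank ∂_3 = 0 ⇒ b_2 = 3 − 3 − 0 = 0. So H_2 = 0.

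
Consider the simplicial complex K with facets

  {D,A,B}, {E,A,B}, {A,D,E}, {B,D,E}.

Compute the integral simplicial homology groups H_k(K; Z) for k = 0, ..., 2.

H_0 = Z,  H_1 = 0,  H_2 = Z.

Fix the vertex order A < B < D < E and write every simplex with vertices in increasing order. Then dim K = 2 and the simplices of K are:

  0-simplices (4): A, B, D, E
  1-simplices (6): AB, AD, AE, BD, BE, DE
  2-simplices (4): ABD, ABE, ADE, BDE

so the chain groups are C_0 ≅ Z^4, C_1 ≅ Z^6, C_2 ≅ Z^4.

The boundary map ∂_1: C_1 → C_0 is given by ∂[p,q] = [q] − [p]. For instance
  ∂AD = D − A.
The 4×6 boundary matrix has rank 3 and Smith normal form diag(1,1,1).

Boundary ∂_2: C_2 → C_1 maps a triangle to the signed sum of its edges. For instance
  ∂ABE = BE − AE + AB,
  ∂ABD = BD − AD + AB.
The resulting 6×4 matrix has rank 3, and its Smith normal form has invariant factors (1,1,1).

Reading off H_k = ker ∂_k / im ∂_{k+1}:

  H_0: rank C_0 − rank ∂_1 = 4 − 3 = 1, and the invariant factors of ∂_1 are all 1, so H_0 ≅ Z.
  H_1: rank ker ∂_1 − rank ∂_2 = (6 − 3) − 3 = 0, and the invariant factors of ∂_2 are all 1, so H_1 ≅ 0.
  H_2: rank ker ∂_2 − rank ∂_3 = (4 − 3) − 0 = 1, and there is no ∂_3, so H_2 ≅ Z.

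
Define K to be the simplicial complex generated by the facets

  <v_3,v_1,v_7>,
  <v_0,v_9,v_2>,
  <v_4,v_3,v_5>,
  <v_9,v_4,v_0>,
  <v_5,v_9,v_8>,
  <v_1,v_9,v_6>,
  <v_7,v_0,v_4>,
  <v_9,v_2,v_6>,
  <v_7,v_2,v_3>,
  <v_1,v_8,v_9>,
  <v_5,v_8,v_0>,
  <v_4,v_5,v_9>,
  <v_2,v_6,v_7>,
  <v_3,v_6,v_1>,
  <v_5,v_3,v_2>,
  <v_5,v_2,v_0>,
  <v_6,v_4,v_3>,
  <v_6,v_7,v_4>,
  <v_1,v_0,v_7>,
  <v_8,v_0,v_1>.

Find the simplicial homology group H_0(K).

Order the vertices as v_0 < v_1 < v_2 < v_3 < v_4 < v_5 < v_6 < v_7 < v_8 < v_9. Listing each simplex with vertices in this order, K has dimension 2 with simplices:

  0-simplices (10): [v_0], [v_1], [v_2], [v_3], [v_4], [v_5], [v_6], [v_7], [v_8], [v_9]
  1-simplices (30): (30 of them)
  2-simplices (20): (20 of them)

so the chain groups are C_0 ≅ Z^10, C_1 ≅ Z^30, C_2 ≅ Z^20.

∂_1: C_1 → C_0 sends each edge [p,q] (with p < q) to q − p. For instance
  ∂[v_1,v_8] = [v_8] − [v_1].
The resulting 10×30 matrix has rank 9, and its Smith normal form has invariant factors (1,1,1,1,1,1,1,1,1).

The boundary map ∂_2: C_2 → C_1 acts by ∂[p,q,r] = [q,r] − [p,r] + [p,q]. For instance
  ∂[v_0,v_4,v_9] = [v_4,v_9] − [v_0,v_9] + [v_0,v_4],
  ∂[v_0,v_1,v_8] = [v_1,v_8] − [v_0,v_8] + [v_0,v_1].
As a 30×20 matrix over Z this has rank 20, with invariant factors (1,1,1,1,1,1,1,1,1,1,1,1,1,1,1,1,1,1,1,2).

Now H_k = ker ∂_k / im ∂_{k+1}, so:

  H_0: rank C_0 − rank ∂_1 = 10 − 9 = 1, and the invariant factors of ∂_1 are all 1, so H_0 = Z.

H_0 ≅ Z.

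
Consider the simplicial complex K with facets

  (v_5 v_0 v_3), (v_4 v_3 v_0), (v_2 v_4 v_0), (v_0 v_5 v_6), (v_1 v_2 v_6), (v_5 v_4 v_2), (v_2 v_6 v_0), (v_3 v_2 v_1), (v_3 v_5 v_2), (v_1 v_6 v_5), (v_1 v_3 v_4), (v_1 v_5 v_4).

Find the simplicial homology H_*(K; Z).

H_0 ≅ Z,  H_1 ≅ Z_2,  H_2 = 0.

Fix the vertex order v_0 < v_1 < v_2 < v_3 < v_4 < v_5 < v_6 and write every simplex with vertices in increasing order. Then dim K = 2 and the simplices of K are:

  0-simplices (7): [v_0], [v_1], [v_2], [v_3], [v_4], [v_5], [v_6]
  1-simplices (18): (18 of them)
  2-simplices (12): (12 of them)

Hence C_0 ≅ Z^7, C_1 ≅ Z^18, C_2 ≅ Z^12.

Boundary ∂_1: C_1 → C_0 is given by ∂[p,q] = [q] − [p]. For instance
  ∂[v_1,v_2] = [v_2] − [v_1].
This gives a 7×18 integer matrix of rank 6; reducing to Smith normal form yields diagonal entries (1,1,1,1,1,1).

Boundary ∂_2: C_2 → C_1 sends each 2-simplex [p,q,r] to [q,r] − [p,r] + [p,q]. For instance
  ∂[v_1,v_5,v_6] = [v_5,v_6] − [v_1,v_6] + [v_1,v_5],
  ∂[v_0,v_5,v_6] = [v_5,v_6] − [v_0,v_6] + [v_0,v_5].
The resulting 18×12 matrix has rank 12, and its Smith normal form has invariant factors (1,1,1,1,1,1,1,1,1,1,1,2).

From H_k ≅ ker(∂_k) / im(∂_{k+1}) we obtain:

  H_0: rank C_0 − rank ∂_1 = 7 − 6 = 1, and the invariant factors of ∂_1 are all 1, so H_0 = Z.
  H_1: rank ker ∂_1 − rank ∂_2 = (18 − 6) − 12 = 0, and ∂_2 has invariant factor 2 > 1, so H_1 = Z_2.
  H_2: rank ker ∂_2 − rank ∂_3 = (12 − 12) − 0 = 0, and there is no ∂_3, so H_2 = 0.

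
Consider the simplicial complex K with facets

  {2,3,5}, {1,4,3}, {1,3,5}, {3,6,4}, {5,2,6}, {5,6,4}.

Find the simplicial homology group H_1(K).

H_1 = Z.

K has 6 vertices, 12 edges, 6 triangles.
rank ∂_1 = 5, rank ∂_2 = 6 ⇒ b_1 = 12 − 5 − 6 = 1; all invariant factors of ∂_2 are 1 so no torsion. So H_1 ≅ Z.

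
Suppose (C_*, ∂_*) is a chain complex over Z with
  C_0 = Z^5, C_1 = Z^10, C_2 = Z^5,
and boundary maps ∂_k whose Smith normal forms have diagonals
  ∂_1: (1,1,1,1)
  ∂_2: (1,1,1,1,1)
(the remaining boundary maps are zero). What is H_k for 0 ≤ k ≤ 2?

H_0: b_0 = 5 − 0 − 4 = 1; torsion from ∂_1 factors > 1: none. So H_0 ≅ Z.
H_1: b_1 = 10 − 4 − 5 = 1; torsion from ∂_2 factors > 1: none. So H_1 ≅ Z.
H_2: b_2 = 5 − 5 − 0 = 0; torsion from ∂_3 factors > 1: none. So H_2 ≅ 0.

H_0 ≅ Z,  H_1 ≅ Z,  H_2 = 0.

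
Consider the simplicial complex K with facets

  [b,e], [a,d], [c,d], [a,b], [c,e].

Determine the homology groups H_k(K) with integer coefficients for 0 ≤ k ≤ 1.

Order the vertices as a < b < c < d < e. Listing each simplex with vertices in this order, K has dimension 1 with simplices:

  0-simplices (5): a, b, c, d, e
  1-simplices (5): ab, ad, be, cd, ce

giving chain groups C_0 ≅ Z^5, C_1 ≅ Z^5.

The boundary map ∂_1: C_1 → C_0 is given by ∂[p,q] = [q] − [p]. For instance
  ∂ab = b − a.
The 5×5 boundary matrix has rank 4 and Smith normal form diag(1,1,1,1).

Computing H_k = (kernel of ∂_k) / (image of ∂_{k+1}):

  H_0: rank C_0 − rank ∂_1 = 5 − 4 = 1, and the invariant factors of ∂_1 are all 1, so H_0 ≅ Z.
  H_1: rank ker ∂_1 − rank ∂_2 = (5 − 4) − 0 = 1, and there is no ∂_2, so H_1 ≅ Z.

(K is a triangulation of the circle S^1.)

H_0 = Z,  H_1 = Z.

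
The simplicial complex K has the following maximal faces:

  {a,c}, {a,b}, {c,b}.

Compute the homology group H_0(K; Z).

We work with the vertex ordering a < b < c. The simplices of K, each written with vertices in increasing order, are:

  0-simplices (3): a, b, c
  1-simplices (3): ab, ac, bc

Hence C_0 ≅ Z^3, C_1 ≅ Z^3.

Boundary ∂_1: C_1 → C_0 is given by ∂[p,q] = [q] − [p]. For instance
  ∂ac = c − a.
This gives a 3×3 integer matrix of rank 2; reducing to Smith normal form yields diagonal entries (1,1).

Reading off H_k = ker ∂_k / im ∂_{k+1}:

  H_0: rank C_0 − rank ∂_1 = 3 − 2 = 1, and the invariant factors of ∂_1 are all 1, so H_0 = Z.

(K is a triangulation of the circle S^1.)

H_0 ≅ Z.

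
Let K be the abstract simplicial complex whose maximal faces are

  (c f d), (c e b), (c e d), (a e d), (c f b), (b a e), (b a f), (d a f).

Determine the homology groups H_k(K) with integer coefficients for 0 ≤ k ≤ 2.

H_0 ≅ Z,  H_1 = 0,  H_2 ≅ Z.

Take the total order a < b < c < d < e < f on the vertex set. Then K (dimension 2) consists of the simplices:

  0-simplices (6): a, b, c, d, e, f
  1-simplices (12): ab, ad, ae, af, bc, be, bf, cd, ce, cf, de, df
  2-simplices (8): abe, abf, ade, adf, bce, bcf, cde, cdf

giving chain groups C_0 ≅ Z^6, C_1 ≅ Z^12, C_2 ≅ Z^8.

∂_1: C_1 → C_0 maps an edge to its endpoints' difference, ∂[p,q] = q − p. For instance
  ∂cf = f − c.
The 6×12 boundary matrix has rank 5 and Smith normal form diag(1,1,1,1,1).

∂_2: C_2 → C_1 maps a triangle to the signed sum of its edges. For instance
  ∂abe = be − ae + ab,
  ∂bcf = cf − bf + bc.
As a 12×8 matrix over Z this has rank 7, with invariant factors (1,1,1,1,1,1,1).

From H_k ≅ ker(∂_k) / im(∂_{k+1}) we obtain:

  H_0: rank C_0 − rank ∂_1 = 6 − 5 = 1, and the invariant factors of ∂_1 are all 1, so H_0 = Z.
  H_1: rank ker ∂_1 − rank ∂_2 = (12 − 5) − 7 = 0, and the invariant factors of ∂_2 are all 1, so H_1 = 0.
  H_2: rank ker ∂_2 − rank ∂_3 = (8 − 7) − 0 = 1, and there is no ∂_3, so H_2 = Z.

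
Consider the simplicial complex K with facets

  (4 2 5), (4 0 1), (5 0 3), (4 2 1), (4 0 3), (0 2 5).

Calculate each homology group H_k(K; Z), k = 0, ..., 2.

H_0 = Z,  H_1 = Z,  H_2 = 0.

Take the total order 0 < 1 < 2 < 3 < 4 < 5 on the vertex set. Then K (dimension 2) consists of the simplices:

  0-simplices (6): [0], [1], [2], [3], [4], [5]
  1-simplices (12): [0,1], [0,2], [0,3], [0,4], [0,5], [1,2], [1,4], [2,4], [2,5], [3,4], [3,5], [4,5]
  2-simplices (6): [0,1,4], [0,2,5], [0,3,4], [0,3,5], [1,2,4], [2,4,5]

giving chain groups C_0 ≅ Z^6, C_1 ≅ Z^12, C_2 ≅ Z^6.

∂_1: C_1 → C_0 sends each edge [p,q] (with p < q) to q − p. For instance
  ∂[0,5] = [5] − [0].
This gives a 6×12 integer matrix of rank 5; reducing to Smith normal form yields diagonal entries (1,1,1,1,1).

∂_2: C_2 → C_1 acts by ∂[p,q,r] = [q,r] − [p,r] + [p,q]. For instance
  ∂[2,4,5] = [4,5] − [2,5] + [2,4],
  ∂[0,3,5] = [3,5] − [0,5] + [0,3].
This gives a 12×6 integer matrix of rank 6; reducing to Smith normal form yields diagonal entries (1,1,1,1,1,1).

Reading off H_k = ker ∂_k / im ∂_{k+1}:

  H_0: rank C_0 − rank ∂_1 = 6 − 5 = 1, and the invariant factors of ∂_1 are all 1, so H_0 ≅ Z.
  H_1: rank ker ∂_1 − rank ∂_2 = (12 − 5) − 6 = 1, and the invariant factors of ∂_2 are all 1, so H_1 ≅ Z.
  H_2: rank ker ∂_2 − rank ∂_3 = (6 − 6) − 0 = 0, and there is no ∂_3, so H_2 ≅ 0.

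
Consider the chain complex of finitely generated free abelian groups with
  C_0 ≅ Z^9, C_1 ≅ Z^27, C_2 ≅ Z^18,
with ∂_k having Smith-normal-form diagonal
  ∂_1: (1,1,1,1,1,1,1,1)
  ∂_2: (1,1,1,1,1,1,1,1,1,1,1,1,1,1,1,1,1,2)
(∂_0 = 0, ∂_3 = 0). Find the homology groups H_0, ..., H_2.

H_0: b_0 = 9 − 0 − 8 = 1; torsion from ∂_1 factors > 1: none. So H_0 = Z.
H_1: b_1 = 27 − 8 − 18 = 1; torsion from ∂_2 factors > 1: [2]. So H_1 = Z × Z/2.
H_2: b_2 = 18 − 18 − 0 = 0; torsion from ∂_3 factors > 1: none. So H_2 = 0.

H_0 = Z,  H_1 = Z × Z/2,  H_2 = 0.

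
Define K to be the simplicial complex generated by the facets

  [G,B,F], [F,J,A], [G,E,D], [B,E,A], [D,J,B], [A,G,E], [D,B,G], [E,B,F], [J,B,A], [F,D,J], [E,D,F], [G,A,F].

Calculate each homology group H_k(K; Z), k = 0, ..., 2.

Fix the vertex order A < B < D < E < F < G < J and write every simplex with vertices in increasing order. Then dim K = 2 and the simplices of K are:

  0-simplices (7): A, B, D, E, F, G, J
  1-simplices (18): AB, AE, AF, AG, AJ, BD, BE, BF, BG, BJ, DE, DF, DG, DJ, EF, EG, FG, FJ
  2-simplices (12): ABE, ABJ, AEG, AFG, AFJ, BDG, BDJ, BEF, BFG, DEF, DEG, DFJ

Hence C_0 ≅ Z^7, C_1 ≅ Z^18, C_2 ≅ Z^12.

∂_1: C_1 → C_0 sends each edge [p,q] (with p < q) to q − p.
As a 7×18 matrix over Z this has rank 6, with invariant factors (1,1,1,1,1,1).

The boundary map ∂_2: C_2 → C_1 acts by ∂[p,q,r] = [q,r] − [p,r] + [p,q]. For instance
  ∂BEF = EF − BF + BE,
  ∂DFJ = FJ − DJ + DF.
This gives a 18×12 integer matrix of rank 12; reducing to Smith normal form yields diagonal entries (1,1,1,1,1,1,1,1,1,1,1,2).

From H_k ≅ ker(∂_k) / im(∂_{k+1}) we obtain:

  H_0: rank C_0 − rank ∂_1 = 7 − 6 = 1, and the invariant factors of ∂_1 are all 1, so H_0 ≅ Z.
  H_1: rank ker ∂_1 − rank ∂_2 = (18 − 6) − 12 = 0, and ∂_2 has invariant factor 2 > 1, so H_1 ≅ Z/2.
  H_2: rank ker ∂_2 − rank ∂_3 = (12 − 12) − 0 = 0, and there is no ∂_3, so H_2 ≅ 0.

H_0 = Z,  H_1 = Z/2,  H_2 = 0.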